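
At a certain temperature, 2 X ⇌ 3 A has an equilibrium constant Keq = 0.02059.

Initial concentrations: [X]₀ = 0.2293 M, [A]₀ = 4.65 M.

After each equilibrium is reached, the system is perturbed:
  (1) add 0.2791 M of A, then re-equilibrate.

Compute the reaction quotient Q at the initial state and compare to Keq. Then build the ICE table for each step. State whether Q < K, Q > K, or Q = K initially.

Q₀ = 1912 vs Keq = 0.02059 ⇒ Q>K, reverse
Step 1:
                   X          A
  Initial     0.2293       4.65
  Change       2.724     -4.086
  Equil        2.953     0.5642
  solve Keq expr → x = -1.362; check Q = 0.02059
Then add 0.2791 M of A.
Step 2:
                   X          A
  Initial      2.953     0.8433
  Change      0.1716    -0.2574
  Equil        3.125     0.5858
  solve Keq expr → x = -0.08582; check Q = 0.02059

Q₀ = 1912; Q > K (proceeds reverse)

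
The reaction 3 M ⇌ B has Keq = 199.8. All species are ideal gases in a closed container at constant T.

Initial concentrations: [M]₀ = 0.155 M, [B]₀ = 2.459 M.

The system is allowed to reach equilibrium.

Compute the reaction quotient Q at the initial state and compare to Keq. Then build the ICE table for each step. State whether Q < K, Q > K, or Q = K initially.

Q₀ = 660.3; Q > K (proceeds reverse)

Q₀ = 660.3 vs Keq = 199.8 ⇒ Q>K, reverse
Step 1:
                   M          B
  I            0.155      2.459
  C          0.07509   -0.02503
  E           0.2301      2.434
  solve Keq expr → x = -0.02503; check Q = 199.8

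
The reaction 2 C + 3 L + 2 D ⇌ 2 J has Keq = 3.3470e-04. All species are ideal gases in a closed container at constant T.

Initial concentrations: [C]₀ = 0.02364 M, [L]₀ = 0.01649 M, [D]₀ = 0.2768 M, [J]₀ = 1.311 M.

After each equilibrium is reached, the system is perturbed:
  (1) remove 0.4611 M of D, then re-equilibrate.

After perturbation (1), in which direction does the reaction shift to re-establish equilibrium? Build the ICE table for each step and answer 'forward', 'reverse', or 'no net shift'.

Q₀ = 8.9519e+09 vs Keq = 3.3470e-04 ⇒ Q>K, reverse
Step 1:
                   C          L          D          J
  Initial    0.02364    0.01649     0.2768      1.311
  Change       1.225      1.837      1.225     -1.225
  Equil        1.248      1.853      1.501    0.08649
  solve Keq expr → x = -0.6123; check Q = 3.3470e-04
Then remove 0.4611 M of D.
Step 2:
                   C          L          D          J
  Initial      1.248      1.853       1.04    0.08649
  Change     0.02246    0.03369    0.02246   -0.02246
  Equil        1.271      1.887      1.063    0.06403
  solve Keq expr → x = -0.01123; check Q = 3.3470e-04

Direction: reverse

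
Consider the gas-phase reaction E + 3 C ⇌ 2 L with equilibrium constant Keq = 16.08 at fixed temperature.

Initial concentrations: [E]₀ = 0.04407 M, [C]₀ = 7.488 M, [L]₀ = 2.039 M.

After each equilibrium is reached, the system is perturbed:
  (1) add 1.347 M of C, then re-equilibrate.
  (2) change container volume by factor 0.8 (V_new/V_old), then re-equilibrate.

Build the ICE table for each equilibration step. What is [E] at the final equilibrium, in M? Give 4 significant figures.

[E]_eq = 3.4125e-04 M

Q₀ = 0.2247 vs Keq = 16.08 ⇒ Q<K, forward
Step 1:
                   E          C          L
  init       0.04407      7.488      2.039
  Δ         -0.04336    -0.1301    0.08673
  eq      7.0545e-04      7.358      2.126
  solve Keq expr → x = 0.04336; check Q = 16.08
Then add 1.347 M of C.
Step 2:
                   E          C          L
  init    7.0545e-04      8.705      2.126
  Δ       -2.7908e-04 -8.3723e-04 5.5815e-04
  eq      4.2637e-04      8.704      2.126
  solve Keq expr → x = 2.7908e-04; check Q = 16.08
Then change container volume by factor 0.8 (V_new/V_old).
Step 3:
                   E          C          L
  init    5.3297e-04      10.88      2.658
  Δ       -1.9172e-04 -5.7515e-04 3.8343e-04
  eq      3.4125e-04      10.88      2.658
  solve Keq expr → x = 1.9172e-04; check Q = 16.08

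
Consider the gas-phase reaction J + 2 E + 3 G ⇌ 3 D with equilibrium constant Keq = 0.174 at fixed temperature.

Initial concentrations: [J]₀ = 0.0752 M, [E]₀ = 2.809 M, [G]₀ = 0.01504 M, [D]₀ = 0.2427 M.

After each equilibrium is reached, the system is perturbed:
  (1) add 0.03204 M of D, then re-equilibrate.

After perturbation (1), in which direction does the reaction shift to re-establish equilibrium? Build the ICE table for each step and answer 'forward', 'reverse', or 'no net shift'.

Q₀ = 7082 vs Keq = 0.174 ⇒ Q>K, reverse
Step 1:
                    J           E           G           D
  I            0.0752       2.809     0.01504      0.2427
  C           0.04975     0.09951      0.1493     -0.1493
  E             0.125       2.909      0.1643     0.09344
  solve Keq expr → x = -0.04975; check Q = 0.174
Then add 0.03204 M of D.
Step 2:
                    J           E           G           D
  I             0.125       2.909      0.1643      0.1255
  C          0.006372     0.01274     0.01912    -0.01912
  E            0.1313       2.921      0.1834      0.1064
  solve Keq expr → x = -0.006372; check Q = 0.174

Direction: reverse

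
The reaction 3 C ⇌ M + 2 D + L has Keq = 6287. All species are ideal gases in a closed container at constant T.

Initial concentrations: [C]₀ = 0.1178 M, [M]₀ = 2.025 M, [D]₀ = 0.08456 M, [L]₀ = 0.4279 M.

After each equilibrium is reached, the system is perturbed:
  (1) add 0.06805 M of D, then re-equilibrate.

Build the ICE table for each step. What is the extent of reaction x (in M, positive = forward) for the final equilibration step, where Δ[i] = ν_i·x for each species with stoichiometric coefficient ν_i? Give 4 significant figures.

x = -0.001352 M

Q₀ = 3.79 vs Keq = 6287 ⇒ Q<K, forward
Step 1:
                  C         M         D         L
  I          0.1178     2.025   0.08456    0.4279
  C         -0.1026   0.03419   0.06837   0.03419
  E         0.01524     2.059    0.1529    0.4621
  solve Keq expr → x = 0.03419; check Q = 6287
Then add 0.06805 M of D.
Step 2:
                  C         M         D         L
  I         0.01524     2.059     0.221    0.4621
  C        0.004056 -0.001352 -0.002704 -0.001352
  E          0.0193     2.058    0.2183    0.4607
  solve Keq expr → x = -0.001352; check Q = 6287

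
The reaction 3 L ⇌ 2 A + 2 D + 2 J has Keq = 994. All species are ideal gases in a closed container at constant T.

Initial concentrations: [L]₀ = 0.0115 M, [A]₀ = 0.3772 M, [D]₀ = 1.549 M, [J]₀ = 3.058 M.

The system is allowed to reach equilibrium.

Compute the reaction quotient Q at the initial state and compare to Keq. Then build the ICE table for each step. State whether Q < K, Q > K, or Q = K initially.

Q₀ = 2.0991e+06 vs Keq = 994 ⇒ Q>K, reverse
Step 1:
                  L         A         D         J
  I          0.0115    0.3772     1.549     3.058
  C          0.1102  -0.07344  -0.07344  -0.07344
  E          0.1217    0.3038     1.476     2.985
  solve Keq expr → x = -0.03672; check Q = 994

Q₀ = 2.0991e+06; Q > K (proceeds reverse)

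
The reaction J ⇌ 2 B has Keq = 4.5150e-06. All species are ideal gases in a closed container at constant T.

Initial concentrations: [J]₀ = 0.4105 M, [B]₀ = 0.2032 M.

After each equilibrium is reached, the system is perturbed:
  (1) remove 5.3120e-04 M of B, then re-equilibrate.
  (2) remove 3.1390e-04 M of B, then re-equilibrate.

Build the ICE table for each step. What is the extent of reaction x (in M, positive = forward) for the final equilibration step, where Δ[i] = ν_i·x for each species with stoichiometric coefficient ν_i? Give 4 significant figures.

x = 1.5683e-04 M

Q₀ = 0.1006 vs Keq = 4.5150e-06 ⇒ Q>K, reverse
Step 1:
                  J         B
  I          0.4105    0.2032
  C          0.1008   -0.2017
  E          0.5113  0.001519
  solve Keq expr → x = -0.1008; check Q = 4.5150e-06
Then remove 5.3120e-04 M of B.
Step 2:
                  J         B
  I          0.5113 9.8824e-04
  C       -2.6540e-04 5.3081e-04
  E          0.5111  0.001519
  solve Keq expr → x = 2.6540e-04; check Q = 4.5150e-06
Then remove 3.1390e-04 M of B.
Step 3:
                  J         B
  I          0.5111  0.001205
  C       -1.5683e-04 3.1367e-04
  E          0.5109  0.001519
  solve Keq expr → x = 1.5683e-04; check Q = 4.5150e-06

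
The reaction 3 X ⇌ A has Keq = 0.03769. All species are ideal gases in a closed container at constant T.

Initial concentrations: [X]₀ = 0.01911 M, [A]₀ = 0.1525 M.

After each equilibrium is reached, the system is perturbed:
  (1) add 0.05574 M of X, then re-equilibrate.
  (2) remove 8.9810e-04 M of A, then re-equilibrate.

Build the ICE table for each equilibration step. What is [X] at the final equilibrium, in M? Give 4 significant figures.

[X]_eq = 0.5143 M

Q₀ = 2.1852e+04 vs Keq = 0.03769 ⇒ Q>K, reverse
Step 1:
                    X           A
  I           0.01911      0.1525
  C            0.4461     -0.1487
  E            0.4652    0.003795
  solve Keq expr → x = -0.1487; check Q = 0.03769
Then add 0.05574 M of X.
Step 2:
                    X           A
  I             0.521    0.003795
  C         -0.004217    0.001406
  E            0.5167    0.005201
  solve Keq expr → x = 0.001406; check Q = 0.03769
Then remove 8.9810e-04 M of A.
Step 3:
                    X           A
  I            0.5167    0.004303
  C         -0.002472  8.2383e-04
  E            0.5143    0.005126
  solve Keq expr → x = 8.2383e-04; check Q = 0.03769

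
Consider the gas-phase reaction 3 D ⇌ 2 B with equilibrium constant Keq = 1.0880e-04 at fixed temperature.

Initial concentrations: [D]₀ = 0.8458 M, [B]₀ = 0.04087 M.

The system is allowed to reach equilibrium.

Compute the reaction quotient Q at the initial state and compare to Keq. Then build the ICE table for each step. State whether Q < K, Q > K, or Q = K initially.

Q₀ = 0.002761 vs Keq = 1.0880e-04 ⇒ Q>K, reverse
Step 1:
                  D         B
  init       0.8458   0.04087
  Δ         0.04808  -0.03205
  eq         0.8939  0.008815
  solve Keq expr → x = -0.01603; check Q = 1.0880e-04

Q₀ = 0.002761; Q > K (proceeds reverse)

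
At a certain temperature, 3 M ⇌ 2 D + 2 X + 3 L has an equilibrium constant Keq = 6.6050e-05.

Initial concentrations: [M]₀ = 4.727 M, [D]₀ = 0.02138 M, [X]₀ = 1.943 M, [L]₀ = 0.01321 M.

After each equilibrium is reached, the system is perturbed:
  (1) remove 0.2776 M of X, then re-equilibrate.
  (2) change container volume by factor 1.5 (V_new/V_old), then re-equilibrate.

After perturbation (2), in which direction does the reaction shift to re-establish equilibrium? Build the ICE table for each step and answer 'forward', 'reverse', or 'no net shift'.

Direction: forward

Q₀ = 3.7663e-11 vs Keq = 6.6050e-05 ⇒ Q<K, forward
Step 1:
                  M         D         X         L
  Initial     4.727   0.02138     1.943   0.01321
  Change    -0.2891    0.1927    0.1927    0.2891
  Equil       4.438    0.2141     2.136    0.3023
  solve Keq expr → x = 0.09635; check Q = 6.6050e-05
Then remove 0.2776 M of X.
Step 2:
                  M         D         X         L
  Initial     4.438    0.2141     1.858    0.3023
  Change   -0.01625   0.01083   0.01083   0.01625
  Equil       4.422    0.2249     1.869    0.3185
  solve Keq expr → x = 0.005417; check Q = 6.6050e-05
Then change container volume by factor 1.5 (V_new/V_old).
Step 3:
                  M         D         X         L
  Initial     2.948    0.1499     1.246    0.2123
  Change   -0.07411   0.04941   0.04941   0.07411
  Equil       2.874    0.1994     1.295    0.2865
  solve Keq expr → x = 0.0247; check Q = 6.6050e-05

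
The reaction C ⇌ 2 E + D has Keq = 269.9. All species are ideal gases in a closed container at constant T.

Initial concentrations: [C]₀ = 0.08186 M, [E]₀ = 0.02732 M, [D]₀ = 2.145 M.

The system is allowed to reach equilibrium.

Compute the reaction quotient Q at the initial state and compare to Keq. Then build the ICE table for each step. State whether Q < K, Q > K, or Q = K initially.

Q₀ = 0.01956; Q < K (proceeds forward)

Q₀ = 0.01956 vs Keq = 269.9 ⇒ Q<K, forward
Step 1:
                   C          E          D
  I          0.08186    0.02732      2.145
  C         -0.08156     0.1631    0.08156
  E       2.9920e-04     0.1904      2.227
  solve Keq expr → x = 0.08156; check Q = 269.9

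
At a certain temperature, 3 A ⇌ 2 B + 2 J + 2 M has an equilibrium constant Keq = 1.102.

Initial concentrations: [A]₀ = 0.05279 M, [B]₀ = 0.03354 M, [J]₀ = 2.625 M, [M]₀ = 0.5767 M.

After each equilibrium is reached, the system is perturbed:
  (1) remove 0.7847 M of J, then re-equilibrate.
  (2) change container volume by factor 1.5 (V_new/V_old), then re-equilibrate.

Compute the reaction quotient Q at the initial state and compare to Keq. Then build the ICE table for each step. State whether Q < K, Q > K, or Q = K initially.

Q₀ = 17.52 vs Keq = 1.102 ⇒ Q>K, reverse
Step 1:
                  A         B         J         M
  I         0.05279   0.03354     2.625    0.5767
  C         0.02629  -0.01753  -0.01753  -0.01753
  E         0.07908   0.01601     2.607    0.5592
  solve Keq expr → x = -0.008764; check Q = 1.102
Then remove 0.7847 M of J.
Step 2:
                  A         B         J         M
  I         0.07908   0.01601     1.823    0.5592
  C       -0.006133  0.004089  0.004089  0.004089
  E         0.07295    0.0201     1.827    0.5633
  solve Keq expr → x = 0.002044; check Q = 1.102
Then change container volume by factor 1.5 (V_new/V_old).
Step 3:
                  A         B         J         M
  I         0.04863    0.0134     1.218    0.3755
  C       -0.007801  0.005201  0.005201  0.005201
  E         0.04083    0.0186     1.223    0.3807
  solve Keq expr → x = 0.0026; check Q = 1.102

Q₀ = 17.52; Q > K (proceeds reverse)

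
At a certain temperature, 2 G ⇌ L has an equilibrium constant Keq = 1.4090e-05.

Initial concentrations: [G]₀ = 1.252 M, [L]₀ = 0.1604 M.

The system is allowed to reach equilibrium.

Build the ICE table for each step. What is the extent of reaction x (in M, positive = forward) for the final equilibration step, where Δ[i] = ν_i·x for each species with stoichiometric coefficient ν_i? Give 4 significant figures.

x = -0.1604 M

Q₀ = 0.1023 vs Keq = 1.4090e-05 ⇒ Q>K, reverse
Step 1:
                    G           L
  Initial       1.252      0.1604
  Change       0.3207     -0.1604
  Equil         1.573  3.4851e-05
  solve Keq expr → x = -0.1604; check Q = 1.4090e-05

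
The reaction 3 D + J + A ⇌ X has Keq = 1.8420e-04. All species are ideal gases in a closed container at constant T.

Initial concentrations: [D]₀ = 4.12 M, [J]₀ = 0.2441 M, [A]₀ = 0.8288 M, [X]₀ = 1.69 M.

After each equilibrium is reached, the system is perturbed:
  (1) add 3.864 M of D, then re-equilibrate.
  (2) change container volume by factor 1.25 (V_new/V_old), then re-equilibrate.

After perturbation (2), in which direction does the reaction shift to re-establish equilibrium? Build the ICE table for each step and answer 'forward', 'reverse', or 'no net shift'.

Q₀ = 0.1194 vs Keq = 1.8420e-04 ⇒ Q>K, reverse
Step 1:
                    D           J           A           X
  init           4.12      0.2441      0.8288        1.69
  Δ             4.035       1.345       1.345      -1.345
  eq            8.155       1.589       2.174      0.3451
  solve Keq expr → x = -1.345; check Q = 1.8420e-04
Then add 3.864 M of D.
Step 2:
                    D           J           A           X
  init          12.02       1.589       2.174      0.3451
  Δ           -0.8565     -0.2855     -0.2855      0.2855
  eq            11.16       1.304       1.888      0.6306
  solve Keq expr → x = 0.2855; check Q = 1.8420e-04
Then change container volume by factor 1.25 (V_new/V_old).
Step 3:
                    D           J           A           X
  init           8.93       1.043       1.511      0.5045
  Δ            0.5418      0.1806      0.1806     -0.1806
  eq            9.472       1.223       1.691      0.3238
  solve Keq expr → x = -0.1806; check Q = 1.8420e-04

Direction: reverse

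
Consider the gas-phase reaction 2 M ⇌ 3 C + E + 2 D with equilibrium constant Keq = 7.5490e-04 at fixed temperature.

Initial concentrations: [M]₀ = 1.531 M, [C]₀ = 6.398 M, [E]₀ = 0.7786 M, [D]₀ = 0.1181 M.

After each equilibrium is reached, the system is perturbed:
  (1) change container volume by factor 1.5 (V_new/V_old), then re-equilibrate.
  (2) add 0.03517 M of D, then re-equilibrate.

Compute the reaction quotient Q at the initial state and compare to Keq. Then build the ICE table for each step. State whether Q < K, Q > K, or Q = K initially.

Q₀ = 1.213; Q > K (proceeds reverse)

Q₀ = 1.213 vs Keq = 7.5490e-04 ⇒ Q>K, reverse
Step 1:
                  M         C         E         D
  I           1.531     6.398    0.7786    0.1181
  C          0.1147    -0.172  -0.05734   -0.1147
  E           1.646     6.226    0.7213  0.003427
  solve Keq expr → x = -0.05734; check Q = 7.5490e-04
Then change container volume by factor 1.5 (V_new/V_old).
Step 2:
                  M         C         E         D
  I           1.097     4.151    0.4808  0.002285
  C       -0.002827  0.004241  0.001414  0.002827
  E           1.094     4.155    0.4823  0.005112
  solve Keq expr → x = 0.001414; check Q = 7.5490e-04
Then add 0.03517 M of D.
Step 3:
                  M         C         E         D
  I           1.094     4.155    0.4823   0.04028
  C         0.03481  -0.05221   -0.0174  -0.03481
  E           1.129     4.103    0.4649  0.005475
  solve Keq expr → x = -0.0174; check Q = 7.5490e-04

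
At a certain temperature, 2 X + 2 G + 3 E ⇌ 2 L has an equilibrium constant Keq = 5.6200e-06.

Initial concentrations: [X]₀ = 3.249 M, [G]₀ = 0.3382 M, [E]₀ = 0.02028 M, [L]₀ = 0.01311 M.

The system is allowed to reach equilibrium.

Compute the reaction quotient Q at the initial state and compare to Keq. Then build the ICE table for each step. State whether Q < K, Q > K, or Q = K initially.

Q₀ = 17.07; Q > K (proceeds reverse)

Q₀ = 17.07 vs Keq = 5.6200e-06 ⇒ Q>K, reverse
Step 1:
                   X          G          E          L
  Initial      3.249     0.3382    0.02028    0.01311
  Change     0.01309    0.01309    0.01963   -0.01309
  Equil        3.262     0.3513    0.03991 2.1662e-05
  solve Keq expr → x = -0.006544; check Q = 5.6200e-06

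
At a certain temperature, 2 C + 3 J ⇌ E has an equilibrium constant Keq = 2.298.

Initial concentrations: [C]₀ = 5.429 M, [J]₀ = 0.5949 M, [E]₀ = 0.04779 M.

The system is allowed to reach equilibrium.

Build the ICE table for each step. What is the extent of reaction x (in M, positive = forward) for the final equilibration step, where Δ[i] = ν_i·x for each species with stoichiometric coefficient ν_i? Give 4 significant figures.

Q₀ = 0.007701 vs Keq = 2.298 ⇒ Q<K, forward
Step 1:
                    C           J           E
  init          5.429      0.5949     0.04779
  Δ           -0.2978     -0.4468      0.1489
  eq            5.131      0.1481      0.1967
  solve Keq expr → x = 0.1489; check Q = 2.298

x = 0.1489 M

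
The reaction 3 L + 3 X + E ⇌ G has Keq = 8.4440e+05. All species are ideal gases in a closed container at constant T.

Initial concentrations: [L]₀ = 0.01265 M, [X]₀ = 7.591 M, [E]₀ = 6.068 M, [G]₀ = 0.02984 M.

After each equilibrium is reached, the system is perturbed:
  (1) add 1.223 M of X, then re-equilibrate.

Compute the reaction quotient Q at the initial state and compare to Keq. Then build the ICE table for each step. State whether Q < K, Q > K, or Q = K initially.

Q₀ = 5.554 vs Keq = 8.4440e+05 ⇒ Q<K, forward
Step 1:
                  L         X         E         G
  Initial   0.01265     7.591     6.068   0.02984
  Change    -0.0124   -0.0124 -0.004134  0.004134
  Equil   2.4795e-04     7.579     6.064   0.03397
  solve Keq expr → x = 0.004134; check Q = 8.4440e+05
Then add 1.223 M of X.
Step 2:
                  L         X         E         G
  Initial 2.4795e-04     8.802     6.064   0.03397
  Change  -3.4428e-05 -3.4428e-05 -1.1476e-05 1.1476e-05
  Equil   2.1352e-04     8.802     6.064   0.03399
  solve Keq expr → x = 1.1476e-05; check Q = 8.4440e+05

Q₀ = 5.554; Q < K (proceeds forward)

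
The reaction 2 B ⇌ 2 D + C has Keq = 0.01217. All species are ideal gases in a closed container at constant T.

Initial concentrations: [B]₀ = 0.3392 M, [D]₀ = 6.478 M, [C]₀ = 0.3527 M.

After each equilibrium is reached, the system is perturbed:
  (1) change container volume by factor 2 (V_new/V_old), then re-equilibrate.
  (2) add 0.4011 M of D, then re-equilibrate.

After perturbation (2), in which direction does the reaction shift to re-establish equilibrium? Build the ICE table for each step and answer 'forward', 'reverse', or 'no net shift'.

Q₀ = 128.6 vs Keq = 0.01217 ⇒ Q>K, reverse
Step 1:
                  B         D         C
  I          0.3392     6.478    0.3527
  C          0.7046   -0.7046   -0.3523
  E           1.044     5.773 3.9780e-04
  solve Keq expr → x = -0.3523; check Q = 0.01217
Then change container volume by factor 2 (V_new/V_old).
Step 2:
                  B         D         C
  I          0.5219     2.887 1.9890e-04
  C       -3.9638e-04 3.9638e-04 1.9819e-04
  E          0.5215     2.887 3.9709e-04
  solve Keq expr → x = 1.9819e-04; check Q = 0.01217
Then add 0.4011 M of D.
Step 3:
                  B         D         C
  I          0.5215     3.288 3.9709e-04
  C       1.8144e-04 -1.8144e-04 -9.0720e-05
  E          0.5217     3.288 3.0637e-04
  solve Keq expr → x = -9.0720e-05; check Q = 0.01217

Direction: reverse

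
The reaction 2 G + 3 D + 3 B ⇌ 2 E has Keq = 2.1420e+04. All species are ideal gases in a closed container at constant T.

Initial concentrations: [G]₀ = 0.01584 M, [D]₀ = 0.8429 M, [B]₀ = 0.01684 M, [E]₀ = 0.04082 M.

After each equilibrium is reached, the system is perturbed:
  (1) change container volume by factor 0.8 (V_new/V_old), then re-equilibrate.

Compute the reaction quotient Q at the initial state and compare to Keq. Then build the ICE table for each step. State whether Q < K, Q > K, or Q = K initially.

Q₀ = 2.3221e+06; Q > K (proceeds reverse)

Q₀ = 2.3221e+06 vs Keq = 2.1420e+04 ⇒ Q>K, reverse
Step 1:
                  G         D         B         E
  Initial   0.01584    0.8429   0.01684   0.04082
  Change    0.01429   0.02143   0.02143  -0.01429
  Equil     0.03013    0.8643   0.03827   0.02653
  solve Keq expr → x = -0.007144; check Q = 2.1420e+04
Then change container volume by factor 0.8 (V_new/V_old).
Step 2:
                  G         D         B         E
  Initial   0.03766      1.08   0.04784   0.03316
  Change  -0.006038 -0.009057 -0.009057  0.006038
  Equil     0.03162     1.071   0.03878    0.0392
  solve Keq expr → x = 0.003019; check Q = 2.1420e+04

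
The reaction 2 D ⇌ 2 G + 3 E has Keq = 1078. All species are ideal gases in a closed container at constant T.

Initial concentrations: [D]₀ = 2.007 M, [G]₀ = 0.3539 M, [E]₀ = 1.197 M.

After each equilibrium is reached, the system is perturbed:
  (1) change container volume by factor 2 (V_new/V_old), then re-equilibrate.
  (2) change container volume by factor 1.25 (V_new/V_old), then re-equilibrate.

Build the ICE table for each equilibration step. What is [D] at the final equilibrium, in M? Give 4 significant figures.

Q₀ = 0.05333 vs Keq = 1078 ⇒ Q<K, forward
Step 1:
                   D          G          E
  I            2.007     0.3539      1.197
  C           -1.601      1.601      2.401
  E           0.4063      1.955      3.598
  solve Keq expr → x = 0.8003; check Q = 1078
Then change container volume by factor 2 (V_new/V_old).
Step 2:
                   D          G          E
  I           0.2032     0.9773      1.799
  C          -0.1117     0.1117     0.1675
  E          0.09147      1.089      1.967
  solve Keq expr → x = 0.05584; check Q = 1078
Then change container volume by factor 1.25 (V_new/V_old).
Step 3:
                   D          G          E
  I          0.07317     0.8712      1.573
  C         -0.01831    0.01831    0.02746
  E          0.05487     0.8895      1.601
  solve Keq expr → x = 0.009154; check Q = 1078

[D]_eq = 0.05487 M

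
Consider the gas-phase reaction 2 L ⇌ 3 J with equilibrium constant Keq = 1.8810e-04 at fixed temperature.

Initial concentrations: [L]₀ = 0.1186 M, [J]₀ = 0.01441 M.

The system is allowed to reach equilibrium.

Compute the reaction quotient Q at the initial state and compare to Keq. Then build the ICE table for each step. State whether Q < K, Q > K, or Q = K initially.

Q₀ = 2.1273e-04; Q > K (proceeds reverse)

Q₀ = 2.1273e-04 vs Keq = 1.8810e-04 ⇒ Q>K, reverse
Step 1:
                    L           J
  I            0.1186     0.01441
  C        3.6701e-04 -5.5051e-04
  E             0.119     0.01386
  solve Keq expr → x = -1.8350e-04; check Q = 1.8810e-04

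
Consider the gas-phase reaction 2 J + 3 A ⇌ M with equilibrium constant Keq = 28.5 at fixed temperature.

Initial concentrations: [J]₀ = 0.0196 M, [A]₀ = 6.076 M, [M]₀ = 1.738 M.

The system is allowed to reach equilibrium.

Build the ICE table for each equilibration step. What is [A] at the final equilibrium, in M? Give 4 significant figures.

Q₀ = 20.17 vs Keq = 28.5 ⇒ Q<K, forward
Step 1:
                   J          A          M
  init        0.0196      6.076      1.738
  Δ        -0.003086  -0.004628   0.001543
  eq         0.01651      6.071       1.74
  solve Keq expr → x = 0.001543; check Q = 28.5

[A]_eq = 6.071 M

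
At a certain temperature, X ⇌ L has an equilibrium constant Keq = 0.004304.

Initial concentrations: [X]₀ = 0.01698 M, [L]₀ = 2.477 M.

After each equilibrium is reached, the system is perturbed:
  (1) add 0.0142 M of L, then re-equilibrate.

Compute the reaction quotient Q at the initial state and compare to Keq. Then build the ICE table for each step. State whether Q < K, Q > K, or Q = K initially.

Q₀ = 145.9 vs Keq = 0.004304 ⇒ Q>K, reverse
Step 1:
                    X           L
  Initial     0.01698       2.477
  Change        2.466      -2.466
  Equil         2.483     0.01069
  solve Keq expr → x = -2.466; check Q = 0.004304
Then add 0.0142 M of L.
Step 2:
                    X           L
  Initial       2.483     0.02489
  Change      0.01414    -0.01414
  Equil         2.497     0.01075
  solve Keq expr → x = -0.01414; check Q = 0.004304

Q₀ = 145.9; Q > K (proceeds reverse)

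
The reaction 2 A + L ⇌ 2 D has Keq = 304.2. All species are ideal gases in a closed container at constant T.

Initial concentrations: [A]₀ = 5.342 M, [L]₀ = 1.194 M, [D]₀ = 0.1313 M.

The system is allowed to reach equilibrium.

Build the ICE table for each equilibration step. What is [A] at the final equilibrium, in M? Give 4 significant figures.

[A]_eq = 2.959 M

Q₀ = 5.0596e-04 vs Keq = 304.2 ⇒ Q<K, forward
Step 1:
                   A          L          D
  init         5.342      1.194     0.1313
  Δ           -2.383     -1.192      2.383
  eq           2.959   0.002374      2.515
  solve Keq expr → x = 1.192; check Q = 304.2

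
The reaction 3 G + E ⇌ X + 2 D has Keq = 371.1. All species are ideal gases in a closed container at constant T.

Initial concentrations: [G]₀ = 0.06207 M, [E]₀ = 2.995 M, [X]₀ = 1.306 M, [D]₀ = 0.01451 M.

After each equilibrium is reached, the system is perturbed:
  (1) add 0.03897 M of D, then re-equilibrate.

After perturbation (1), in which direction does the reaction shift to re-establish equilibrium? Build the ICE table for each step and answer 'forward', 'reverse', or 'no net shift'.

Q₀ = 0.3839 vs Keq = 371.1 ⇒ Q<K, forward
Step 1:
                  G         E         X         D
  Initial   0.06207     2.995     1.306   0.01451
  Change    -0.0483   -0.0161    0.0161    0.0322
  Equil     0.01377     2.979     1.322   0.04671
  solve Keq expr → x = 0.0161; check Q = 371.1
Then add 0.03897 M of D.
Step 2:
                  G         E         X         D
  Initial   0.01377     2.979     1.322   0.08568
  Change   0.006181   0.00206  -0.00206  -0.00412
  Equil     0.01995     2.981      1.32   0.08156
  solve Keq expr → x = -0.00206; check Q = 371.1

Direction: reverse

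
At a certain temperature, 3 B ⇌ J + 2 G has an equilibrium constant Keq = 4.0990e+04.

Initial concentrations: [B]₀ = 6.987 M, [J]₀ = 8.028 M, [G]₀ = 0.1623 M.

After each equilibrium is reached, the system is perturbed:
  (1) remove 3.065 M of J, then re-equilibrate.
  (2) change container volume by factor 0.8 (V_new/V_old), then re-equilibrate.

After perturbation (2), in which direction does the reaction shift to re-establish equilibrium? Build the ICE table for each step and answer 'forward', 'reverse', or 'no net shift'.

Q₀ = 6.1997e-04 vs Keq = 4.0990e+04 ⇒ Q<K, forward
Step 1:
                   B          J          G
  Initial      6.987      8.028     0.1623
  Change       -6.81       2.27       4.54
  Equil       0.1771       10.3      4.702
  solve Keq expr → x = 2.27; check Q = 4.0990e+04
Then remove 3.065 M of J.
Step 2:
                   B          J          G
  Initial     0.1771      7.233      4.702
  Change    -0.01934   0.006447    0.01289
  Equil       0.1578      7.239      4.715
  solve Keq expr → x = 0.006447; check Q = 4.0990e+04
Then change container volume by factor 0.8 (V_new/V_old).
Step 3:
                   B          J          G
  Initial     0.1972      9.049      5.894
  Change           0          0          0
  Equil       0.1972      9.049      5.894
  solve Keq expr → x = 0; check Q = 4.0990e+04

Direction: no net shift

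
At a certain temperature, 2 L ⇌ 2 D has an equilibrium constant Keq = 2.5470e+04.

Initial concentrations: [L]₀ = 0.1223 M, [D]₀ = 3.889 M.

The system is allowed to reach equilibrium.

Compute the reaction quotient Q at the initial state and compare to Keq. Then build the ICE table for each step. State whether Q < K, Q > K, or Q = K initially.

Q₀ = 1011; Q < K (proceeds forward)

Q₀ = 1011 vs Keq = 2.5470e+04 ⇒ Q<K, forward
Step 1:
                    L           D
  Initial      0.1223       3.889
  Change     -0.09732     0.09732
  Equil       0.02498       3.986
  solve Keq expr → x = 0.04866; check Q = 2.5470e+04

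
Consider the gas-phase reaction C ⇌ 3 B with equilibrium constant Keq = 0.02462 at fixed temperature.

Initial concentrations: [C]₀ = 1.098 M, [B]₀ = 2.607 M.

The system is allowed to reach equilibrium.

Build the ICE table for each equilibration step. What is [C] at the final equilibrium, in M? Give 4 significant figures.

[C]_eq = 1.848 M

Q₀ = 16.14 vs Keq = 0.02462 ⇒ Q>K, reverse
Step 1:
                  C         B
  Initial     1.098     2.607
  Change       0.75     -2.25
  Equil       1.848     0.357
  solve Keq expr → x = -0.75; check Q = 0.02462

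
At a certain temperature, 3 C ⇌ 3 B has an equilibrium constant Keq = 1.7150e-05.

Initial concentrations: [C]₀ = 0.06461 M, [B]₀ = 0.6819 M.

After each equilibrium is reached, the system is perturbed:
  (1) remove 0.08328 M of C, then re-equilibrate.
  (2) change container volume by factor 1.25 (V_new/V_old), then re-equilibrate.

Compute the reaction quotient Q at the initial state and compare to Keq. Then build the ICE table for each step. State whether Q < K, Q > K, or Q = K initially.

Q₀ = 1176 vs Keq = 1.7150e-05 ⇒ Q>K, reverse
Step 1:
                    C           B
  I           0.06461      0.6819
  C            0.6631     -0.6631
  E            0.7277     0.01877
  solve Keq expr → x = -0.221; check Q = 1.7150e-05
Then remove 0.08328 M of C.
Step 2:
                    C           B
  I            0.6445     0.01877
  C          0.002094   -0.002094
  E            0.6466     0.01667
  solve Keq expr → x = -6.9788e-04; check Q = 1.7150e-05
Then change container volume by factor 1.25 (V_new/V_old).
Step 3:
                    C           B
  I            0.5172     0.01334
  C                 0           0
  E            0.5172     0.01334
  solve Keq expr → x = 0; check Q = 1.7150e-05

Q₀ = 1176; Q > K (proceeds reverse)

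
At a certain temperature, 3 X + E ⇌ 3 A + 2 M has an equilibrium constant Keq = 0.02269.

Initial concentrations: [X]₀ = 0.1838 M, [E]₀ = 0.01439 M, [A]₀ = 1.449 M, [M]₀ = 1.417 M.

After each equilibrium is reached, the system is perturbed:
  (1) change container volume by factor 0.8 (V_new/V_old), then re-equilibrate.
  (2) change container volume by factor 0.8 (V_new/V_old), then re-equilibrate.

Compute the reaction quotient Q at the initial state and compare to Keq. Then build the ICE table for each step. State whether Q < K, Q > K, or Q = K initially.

Q₀ = 6.8367e+04 vs Keq = 0.02269 ⇒ Q>K, reverse
Step 1:
                    X           E           A           M
  Initial      0.1838     0.01439       1.449       1.417
  Change        1.106      0.3687      -1.106     -0.7373
  Equil          1.29       0.383       0.343      0.6797
  solve Keq expr → x = -0.3687; check Q = 0.02269
Then change container volume by factor 0.8 (V_new/V_old).
Step 2:
                    X           E           A           M
  Initial       1.612      0.4788      0.4288      0.8496
  Change      0.01977    0.006591    -0.01977    -0.01318
  Equil         1.632      0.4854       0.409      0.8364
  solve Keq expr → x = -0.006591; check Q = 0.02269
Then change container volume by factor 0.8 (V_new/V_old).
Step 3:
                    X           E           A           M
  Initial        2.04      0.6067      0.5113       1.046
  Change      0.02399    0.007996    -0.02399    -0.01599
  Equil         2.064      0.6147      0.4873        1.03
  solve Keq expr → x = -0.007996; check Q = 0.02269

Q₀ = 6.8367e+04; Q > K (proceeds reverse)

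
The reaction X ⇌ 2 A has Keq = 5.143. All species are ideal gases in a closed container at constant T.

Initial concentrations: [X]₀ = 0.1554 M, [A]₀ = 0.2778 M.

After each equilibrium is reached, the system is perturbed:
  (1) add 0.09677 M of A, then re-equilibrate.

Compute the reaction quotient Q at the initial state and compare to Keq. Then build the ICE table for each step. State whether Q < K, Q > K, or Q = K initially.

Q₀ = 0.4966; Q < K (proceeds forward)

Q₀ = 0.4966 vs Keq = 5.143 ⇒ Q<K, forward
Step 1:
                    X           A
  init         0.1554      0.2778
  Δ            -0.108       0.216
  eq          0.04741      0.4938
  solve Keq expr → x = 0.108; check Q = 5.143
Then add 0.09677 M of A.
Step 2:
                    X           A
  init        0.04741      0.5906
  Δ           0.01409    -0.02817
  eq           0.0615      0.5624
  solve Keq expr → x = -0.01409; check Q = 5.143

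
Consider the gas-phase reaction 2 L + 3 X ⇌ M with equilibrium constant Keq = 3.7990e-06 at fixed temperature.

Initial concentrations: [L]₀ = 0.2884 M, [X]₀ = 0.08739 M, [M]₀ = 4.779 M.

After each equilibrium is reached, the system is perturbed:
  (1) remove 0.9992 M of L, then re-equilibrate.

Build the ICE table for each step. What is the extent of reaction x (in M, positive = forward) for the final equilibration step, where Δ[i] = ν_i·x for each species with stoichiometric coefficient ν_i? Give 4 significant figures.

Q₀ = 8.6092e+04 vs Keq = 3.7990e-06 ⇒ Q>K, reverse
Step 1:
                   L          X          M
  Initial     0.2884    0.08739      4.779
  Change       8.392      12.59     -4.196
  Equil         8.68      12.68      0.583
  solve Keq expr → x = -4.196; check Q = 3.7990e-06
Then remove 0.9992 M of L.
Step 2:
                   L          X          M
  Initial      7.681      12.68      0.583
  Change      0.1597     0.2395   -0.07984
  Equil        7.841      12.91     0.5031
  solve Keq expr → x = -0.07984; check Q = 3.7990e-06

x = -0.07984 M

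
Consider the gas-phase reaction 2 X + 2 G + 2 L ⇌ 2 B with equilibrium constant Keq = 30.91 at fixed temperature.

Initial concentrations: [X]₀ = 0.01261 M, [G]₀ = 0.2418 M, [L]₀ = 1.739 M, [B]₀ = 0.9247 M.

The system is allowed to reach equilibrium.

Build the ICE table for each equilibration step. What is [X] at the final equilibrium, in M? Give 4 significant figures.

Q₀ = 3.0413e+04 vs Keq = 30.91 ⇒ Q>K, reverse
Step 1:
                  X         G         L         B
  Initial   0.01261    0.2418     1.739    0.9247
  Change     0.1643    0.1643    0.1643   -0.1643
  Equil      0.1769    0.4061     1.903    0.7604
  solve Keq expr → x = -0.08216; check Q = 30.91

[X]_eq = 0.1769 M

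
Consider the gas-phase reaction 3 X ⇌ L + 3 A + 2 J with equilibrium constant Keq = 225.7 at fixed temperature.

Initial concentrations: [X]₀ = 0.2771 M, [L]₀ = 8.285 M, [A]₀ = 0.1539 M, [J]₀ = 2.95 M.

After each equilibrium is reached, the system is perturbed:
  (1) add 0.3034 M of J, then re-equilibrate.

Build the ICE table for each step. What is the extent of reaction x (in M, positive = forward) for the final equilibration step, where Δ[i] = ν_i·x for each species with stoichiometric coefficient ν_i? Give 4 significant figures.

Q₀ = 12.35 vs Keq = 225.7 ⇒ Q<K, forward
Step 1:
                  X         L         A         J
  I          0.2771     8.285    0.1539      2.95
  C         -0.1004   0.03347    0.1004   0.06693
  E          0.1767     8.318    0.2543     3.017
  solve Keq expr → x = 0.03347; check Q = 225.7
Then add 0.3034 M of J.
Step 2:
                  X         L         A         J
  I          0.1767     8.318    0.2543      3.32
  C        0.006594 -0.002198 -0.006594 -0.004396
  E          0.1833     8.316    0.2477     3.316
  solve Keq expr → x = -0.002198; check Q = 225.7

x = -0.002198 M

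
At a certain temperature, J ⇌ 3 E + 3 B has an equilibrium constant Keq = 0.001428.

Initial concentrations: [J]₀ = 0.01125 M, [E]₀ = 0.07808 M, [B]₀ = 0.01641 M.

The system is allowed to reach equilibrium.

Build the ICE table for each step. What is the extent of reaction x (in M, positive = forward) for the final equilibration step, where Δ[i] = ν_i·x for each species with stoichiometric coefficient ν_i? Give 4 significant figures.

x = 0.01113 M

Q₀ = 1.8698e-07 vs Keq = 0.001428 ⇒ Q<K, forward
Step 1:
                    J           E           B
  I           0.01125     0.07808     0.01641
  C          -0.01113     0.03339     0.03339
  E        1.1980e-04      0.1115      0.0498
  solve Keq expr → x = 0.01113; check Q = 0.001428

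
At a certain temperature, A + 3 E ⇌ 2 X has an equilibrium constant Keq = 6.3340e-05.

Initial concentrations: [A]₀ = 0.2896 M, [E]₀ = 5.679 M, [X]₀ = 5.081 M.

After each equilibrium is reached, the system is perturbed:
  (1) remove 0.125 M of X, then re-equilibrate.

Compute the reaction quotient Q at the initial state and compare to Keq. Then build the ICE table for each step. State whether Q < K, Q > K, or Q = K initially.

Q₀ = 0.4867 vs Keq = 6.3340e-05 ⇒ Q>K, reverse
Step 1:
                    A           E           X
  init         0.2896       5.679       5.081
  Δ             2.261       6.783      -4.522
  eq            2.551       12.46      0.5591
  solve Keq expr → x = -2.261; check Q = 6.3340e-05
Then remove 0.125 M of X.
Step 2:
                    A           E           X
  init          2.551       12.46      0.4341
  Δ          -0.05413     -0.1624      0.1083
  eq            2.496        12.3      0.5424
  solve Keq expr → x = 0.05413; check Q = 6.3340e-05

Q₀ = 0.4867; Q > K (proceeds reverse)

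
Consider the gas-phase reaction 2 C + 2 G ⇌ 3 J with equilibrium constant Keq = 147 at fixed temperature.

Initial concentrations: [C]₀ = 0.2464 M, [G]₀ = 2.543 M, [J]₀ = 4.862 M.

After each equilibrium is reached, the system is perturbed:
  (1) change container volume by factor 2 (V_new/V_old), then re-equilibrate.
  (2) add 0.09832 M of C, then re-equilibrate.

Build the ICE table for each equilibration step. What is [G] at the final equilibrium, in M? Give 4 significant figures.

[G]_eq = 1.289 M

Q₀ = 292.7 vs Keq = 147 ⇒ Q>K, reverse
Step 1:
                    C           G           J
  Initial      0.2464       2.543       4.862
  Change      0.07867     0.07867      -0.118
  Equil        0.3251       2.622       4.744
  solve Keq expr → x = -0.03934; check Q = 147
Then change container volume by factor 2 (V_new/V_old).
Step 2:
                    C           G           J
  Initial      0.1625       1.311       2.372
  Change      0.04887     0.04887    -0.07331
  Equil        0.2114        1.36       2.299
  solve Keq expr → x = -0.02444; check Q = 147
Then add 0.09832 M of C.
Step 3:
                    C           G           J
  Initial      0.3097        1.36       2.299
  Change       -0.071      -0.071      0.1065
  Equil        0.2387       1.289       2.405
  solve Keq expr → x = 0.0355; check Q = 147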